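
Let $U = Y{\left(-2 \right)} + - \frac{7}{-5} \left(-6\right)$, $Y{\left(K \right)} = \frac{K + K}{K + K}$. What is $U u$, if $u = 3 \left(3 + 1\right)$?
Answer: $- \frac{444}{5} \approx -88.8$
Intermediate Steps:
$Y{\left(K \right)} = 1$ ($Y{\left(K \right)} = \frac{2 K}{2 K} = 2 K \frac{1}{2 K} = 1$)
$U = - \frac{37}{5}$ ($U = 1 + - \frac{7}{-5} \left(-6\right) = 1 + \left(-7\right) \left(- \frac{1}{5}\right) \left(-6\right) = 1 + \frac{7}{5} \left(-6\right) = 1 - \frac{42}{5} = - \frac{37}{5} \approx -7.4$)
$u = 12$ ($u = 3 \cdot 4 = 12$)
$U u = \left(- \frac{37}{5}\right) 12 = - \frac{444}{5}$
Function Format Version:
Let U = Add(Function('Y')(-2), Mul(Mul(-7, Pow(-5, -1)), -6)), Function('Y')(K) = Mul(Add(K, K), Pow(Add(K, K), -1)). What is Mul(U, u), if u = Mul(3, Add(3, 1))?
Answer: Rational(-444, 5) ≈ -88.800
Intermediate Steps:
Function('Y')(K) = 1 (Function('Y')(K) = Mul(Mul(2, K), Pow(Mul(2, K), -1)) = Mul(Mul(2, K), Mul(Rational(1, 2), Pow(K, -1))) = 1)
U = Rational(-37, 5) (U = Add(1, Mul(Mul(-7, Pow(-5, -1)), -6)) = Add(1, Mul(Mul(-7, Rational(-1, 5)), -6)) = Add(1, Mul(Rational(7, 5), -6)) = Add(1, Rational(-42, 5)) = Rational(-37, 5) ≈ -7.4000)
u = 12 (u = Mul(3, 4) = 12)
Mul(U, u) = Mul(Rational(-37, 5), 12) = Rational(-444, 5)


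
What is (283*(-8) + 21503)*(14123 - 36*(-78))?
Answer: 325735509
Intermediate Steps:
(283*(-8) + 21503)*(14123 - 36*(-78)) = (-2264 + 21503)*(14123 + 2808) = 19239*16931 = 325735509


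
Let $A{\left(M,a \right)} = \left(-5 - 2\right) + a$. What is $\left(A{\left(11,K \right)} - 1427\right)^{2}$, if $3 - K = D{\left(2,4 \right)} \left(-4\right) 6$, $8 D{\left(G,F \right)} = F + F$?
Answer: $1979649$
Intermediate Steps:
$D{\left(G,F \right)} = \frac{F}{4}$ ($D{\left(G,F \right)} = \frac{F + F}{8} = \frac{2 F}{8} = \frac{F}{4}$)
$K = 27$ ($K = 3 - \frac{1}{4} \cdot 4 \left(-4\right) 6 = 3 - 1 \left(-4\right) 6 = 3 - \left(-4\right) 6 = 3 - -24 = 3 + 24 = 27$)
$A{\left(M,a \right)} = -7 + a$
$\left(A{\left(11,K \right)} - 1427\right)^{2} = \left(\left(-7 + 27\right) - 1427\right)^{2} = \left(20 - 1427\right)^{2} = \left(-1407\right)^{2} = 1979649$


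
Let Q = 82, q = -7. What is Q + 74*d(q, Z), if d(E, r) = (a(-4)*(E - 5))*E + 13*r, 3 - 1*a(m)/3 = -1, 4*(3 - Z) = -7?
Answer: 158487/2 ≈ 79244.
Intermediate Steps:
Z = 19/4 (Z = 3 - 1/4*(-7) = 3 + 7/4 = 19/4 ≈ 4.7500)
a(m) = 12 (a(m) = 9 - 3*(-1) = 9 + 3 = 12)
d(E, r) = 13*r + E*(-60 + 12*E) (d(E, r) = (12*(E - 5))*E + 13*r = (12*(-5 + E))*E + 13*r = (-60 + 12*E)*E + 13*r = E*(-60 + 12*E) + 13*r = 13*r + E*(-60 + 12*E))
Q + 74*d(q, Z) = 82 + 74*(-60*(-7) + 12*(-7)**2 + 13*(19/4)) = 82 + 74*(420 + 12*49 + 247/4) = 82 + 74*(420 + 588 + 247/4) = 82 + 74*(4279/4) = 82 + 158323/2 = 158487/2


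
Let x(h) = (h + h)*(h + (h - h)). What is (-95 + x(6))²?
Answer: 529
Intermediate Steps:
x(h) = 2*h² (x(h) = (2*h)*(h + 0) = (2*h)*h = 2*h²)
(-95 + x(6))² = (-95 + 2*6²)² = (-95 + 2*36)² = (-95 + 72)² = (-23)² = 529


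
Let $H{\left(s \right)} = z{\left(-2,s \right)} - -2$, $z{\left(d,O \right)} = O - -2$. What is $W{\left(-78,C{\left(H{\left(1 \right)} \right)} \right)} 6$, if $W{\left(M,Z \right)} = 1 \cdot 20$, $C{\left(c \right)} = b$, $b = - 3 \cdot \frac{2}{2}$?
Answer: $120$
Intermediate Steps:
$z{\left(d,O \right)} = 2 + O$ ($z{\left(d,O \right)} = O + 2 = 2 + O$)
$H{\left(s \right)} = 4 + s$ ($H{\left(s \right)} = \left(2 + s\right) - -2 = \left(2 + s\right) + 2 = 4 + s$)
$b = -3$ ($b = - 3 \cdot 2 \cdot \frac{1}{2} = \left(-3\right) 1 = -3$)
$C{\left(c \right)} = -3$
$W{\left(M,Z \right)} = 20$
$W{\left(-78,C{\left(H{\left(1 \right)} \right)} \right)} 6 = 20 \cdot 6 = 120$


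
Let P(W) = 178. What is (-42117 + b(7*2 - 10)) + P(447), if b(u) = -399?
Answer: -42338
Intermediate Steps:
(-42117 + b(7*2 - 10)) + P(447) = (-42117 - 399) + 178 = -42516 + 178 = -42338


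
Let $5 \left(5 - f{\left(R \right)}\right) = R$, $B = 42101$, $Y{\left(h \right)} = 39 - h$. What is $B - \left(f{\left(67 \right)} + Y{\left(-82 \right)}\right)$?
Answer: $\frac{209942}{5} \approx 41988.0$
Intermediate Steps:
$f{\left(R \right)} = 5 - \frac{R}{5}$
$B - \left(f{\left(67 \right)} + Y{\left(-82 \right)}\right) = 42101 - \left(\left(5 - \frac{67}{5}\right) + \left(39 - -82\right)\right) = 42101 - \left(\left(5 - \frac{67}{5}\right) + \left(39 + 82\right)\right) = 42101 - \left(- \frac{42}{5} + 121\right) = 42101 - \frac{563}{5} = \frac{209942}{5}$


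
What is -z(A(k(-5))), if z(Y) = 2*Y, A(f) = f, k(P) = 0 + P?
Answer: 10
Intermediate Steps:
k(P) = P
-z(A(k(-5))) = -2*(-5) = -1*(-10) = 10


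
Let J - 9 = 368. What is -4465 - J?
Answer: -4842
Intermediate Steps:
J = 377 (J = 9 + 368 = 377)
-4465 - J = -4465 - 1*377 = -4465 - 377 = -4842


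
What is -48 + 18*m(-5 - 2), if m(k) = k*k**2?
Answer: -6222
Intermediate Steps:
m(k) = k**3
-48 + 18*m(-5 - 2) = -48 + 18*(-5 - 2)**3 = -48 + 18*(-7)**3 = -48 + 18*(-343) = -48 - 6174 = -6222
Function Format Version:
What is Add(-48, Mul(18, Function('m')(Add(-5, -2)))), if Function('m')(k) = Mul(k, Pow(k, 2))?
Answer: -6222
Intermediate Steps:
Function('m')(k) = Pow(k, 3)
Add(-48, Mul(18, Function('m')(Add(-5, -2)))) = Add(-48, Mul(18, Pow(Add(-5, -2), 3))) = Add(-48, Mul(18, Pow(-7, 3))) = Add(-48, Mul(18, -343)) = Add(-48, -6174) = -6222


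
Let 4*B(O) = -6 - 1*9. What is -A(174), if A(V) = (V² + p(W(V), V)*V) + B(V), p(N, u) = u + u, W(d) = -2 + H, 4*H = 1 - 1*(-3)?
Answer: -363297/4 ≈ -90824.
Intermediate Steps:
B(O) = -15/4 (B(O) = (-6 - 1*9)/4 = (-6 - 9)/4 = (¼)*(-15) = -15/4)
H = 1 (H = (1 - 1*(-3))/4 = (1 + 3)/4 = (¼)*4 = 1)
W(d) = -1 (W(d) = -2 + 1 = -1)
p(N, u) = 2*u
A(V) = -15/4 + 3*V² (A(V) = (V² + (2*V)*V) - 15/4 = (V² + 2*V²) - 15/4 = 3*V² - 15/4 = -15/4 + 3*V²)
-A(174) = -(-15/4 + 3*174²) = -(-15/4 + 3*30276) = -(-15/4 + 90828) = -1*363297/4 = -363297/4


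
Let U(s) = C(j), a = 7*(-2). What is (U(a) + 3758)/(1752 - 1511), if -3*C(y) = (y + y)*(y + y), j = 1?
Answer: 11270/723 ≈ 15.588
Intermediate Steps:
a = -14
C(y) = -4*y**2/3 (C(y) = -(y + y)*(y + y)/3 = -2*y*2*y/3 = -4*y**2/3)
U(s) = -4/3 (U(s) = -4/3*1**2 = -4/3*1 = -4/3)
(U(a) + 3758)/(1752 - 1511) = (-4/3 + 3758)/(1752 - 1511) = (11270/3)/241 = (11270/3)*(1/241) = 11270/723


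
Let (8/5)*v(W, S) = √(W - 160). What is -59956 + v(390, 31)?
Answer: -59956 + 5*√230/8 ≈ -59947.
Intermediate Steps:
v(W, S) = 5*√(-160 + W)/8 (v(W, S) = 5*√(W - 160)/8 = 5*√(-160 + W)/8)
-59956 + v(390, 31) = -59956 + 5*√(-160 + 390)/8 = -59956 + 5*√230/8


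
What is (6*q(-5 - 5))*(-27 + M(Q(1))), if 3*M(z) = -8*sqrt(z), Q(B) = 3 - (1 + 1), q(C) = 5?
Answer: -890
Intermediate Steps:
Q(B) = 1 (Q(B) = 3 - 1*2 = 3 - 2 = 1)
M(z) = -8*sqrt(z)/3 (M(z) = (-8*sqrt(z))/3 = -8*sqrt(z)/3)
(6*q(-5 - 5))*(-27 + M(Q(1))) = (6*5)*(-27 - 8*sqrt(1)/3) = 30*(-27 - 8/3*1) = 30*(-27 - 8/3) = 30*(-89/3) = -890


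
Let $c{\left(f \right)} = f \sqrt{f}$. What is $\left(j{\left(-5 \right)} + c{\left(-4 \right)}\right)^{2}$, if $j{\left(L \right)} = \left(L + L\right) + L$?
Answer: $161 + 240 i \approx 161.0 + 240.0 i$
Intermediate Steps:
$j{\left(L \right)} = 3 L$ ($j{\left(L \right)} = 2 L + L = 3 L$)
$c{\left(f \right)} = f^{\frac{3}{2}}$
$\left(j{\left(-5 \right)} + c{\left(-4 \right)}\right)^{2} = \left(3 \left(-5\right) + \left(-4\right)^{\frac{3}{2}}\right)^{2} = \left(-15 - 8 i\right)^{2}$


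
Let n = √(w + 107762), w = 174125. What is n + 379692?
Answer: 379692 + √281887 ≈ 3.8022e+5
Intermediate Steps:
n = √281887 (n = √(174125 + 107762) = √281887 ≈ 530.93)
n + 379692 = √281887 + 379692 = 379692 + √281887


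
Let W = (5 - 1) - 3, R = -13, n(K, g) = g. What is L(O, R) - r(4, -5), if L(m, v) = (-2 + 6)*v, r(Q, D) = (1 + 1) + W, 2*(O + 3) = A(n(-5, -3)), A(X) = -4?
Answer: -55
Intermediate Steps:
O = -5 (O = -3 + (½)*(-4) = -3 - 2 = -5)
W = 1 (W = 4 - 3 = 1)
r(Q, D) = 3 (r(Q, D) = (1 + 1) + 1 = 2 + 1 = 3)
L(m, v) = 4*v
L(O, R) - r(4, -5) = 4*(-13) - 1*3 = -52 - 3 = -55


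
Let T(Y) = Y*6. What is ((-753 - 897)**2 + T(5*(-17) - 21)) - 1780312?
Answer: 941552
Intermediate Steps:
T(Y) = 6*Y
((-753 - 897)**2 + T(5*(-17) - 21)) - 1780312 = ((-753 - 897)**2 + 6*(5*(-17) - 21)) - 1780312 = ((-1650)**2 + 6*(-85 - 21)) - 1780312 = (2722500 + 6*(-106)) - 1780312 = (2722500 - 636) - 1780312 = 2721864 - 1780312 = 941552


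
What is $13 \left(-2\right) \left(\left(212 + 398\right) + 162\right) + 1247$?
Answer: $-18825$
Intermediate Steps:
$13 \left(-2\right) \left(\left(212 + 398\right) + 162\right) + 1247 = - 26 \left(610 + 162\right) + 1247 = \left(-26\right) 772 + 1247 = -20072 + 1247 = -18825$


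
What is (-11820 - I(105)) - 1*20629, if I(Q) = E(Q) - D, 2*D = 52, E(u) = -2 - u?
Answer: -32316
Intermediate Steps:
D = 26 (D = (½)*52 = 26)
I(Q) = -28 - Q (I(Q) = (-2 - Q) - 1*26 = (-2 - Q) - 26 = -28 - Q)
(-11820 - I(105)) - 1*20629 = (-11820 - (-28 - 1*105)) - 1*20629 = (-11820 - (-28 - 105)) - 20629 = (-11820 - 1*(-133)) - 20629 = (-11820 + 133) - 20629 = -11687 - 20629 = -32316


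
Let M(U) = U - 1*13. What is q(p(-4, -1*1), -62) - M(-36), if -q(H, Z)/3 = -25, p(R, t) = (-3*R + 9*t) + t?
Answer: 124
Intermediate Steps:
p(R, t) = -3*R + 10*t
q(H, Z) = 75 (q(H, Z) = -3*(-25) = 75)
M(U) = -13 + U (M(U) = U - 13 = -13 + U)
q(p(-4, -1*1), -62) - M(-36) = 75 - (-13 - 36) = 75 - 1*(-49) = 75 + 49 = 124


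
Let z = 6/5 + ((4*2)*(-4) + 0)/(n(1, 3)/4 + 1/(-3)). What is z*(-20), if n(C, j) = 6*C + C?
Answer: 7272/17 ≈ 427.76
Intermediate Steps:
n(C, j) = 7*C
z = -1818/85 (z = 6/5 + ((4*2)*(-4) + 0)/((7*1)/4 + 1/(-3)) = 6*(⅕) + (8*(-4) + 0)/(7*(¼) + 1*(-⅓)) = 6/5 + (-32 + 0)/(7/4 - ⅓) = 6/5 - 32/17/12 = 6/5 - 32*12/17 = 6/5 - 384/17 = -1818/85 ≈ -21.388)
z*(-20) = -1818/85*(-20) = 7272/17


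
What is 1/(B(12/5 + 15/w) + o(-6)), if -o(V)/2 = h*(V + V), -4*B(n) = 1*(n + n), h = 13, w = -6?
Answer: 20/6241 ≈ 0.0032046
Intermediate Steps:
B(n) = -n/2 (B(n) = -(n + n)/4 = -2*n/4 = -n/2)
o(V) = -52*V (o(V) = -26*(V + V) = -26*2*V = -52*V)
1/(B(12/5 + 15/w) + o(-6)) = 1/(-(12/5 + 15/(-6))/2 - 52*(-6)) = 1/(-(12*(⅕) + 15*(-⅙))/2 + 312) = 1/(-(12/5 - 5/2)/2 + 312) = 1/(-½*(-⅒) + 312) = 1/(1/20 + 312) = 1/(6241/20) = 20/6241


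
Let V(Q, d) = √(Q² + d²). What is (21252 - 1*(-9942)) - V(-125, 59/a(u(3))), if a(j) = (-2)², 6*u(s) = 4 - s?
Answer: 31194 - √253481/4 ≈ 31068.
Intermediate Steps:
u(s) = ⅔ - s/6 (u(s) = (4 - s)/6 = ⅔ - s/6)
a(j) = 4
(21252 - 1*(-9942)) - V(-125, 59/a(u(3))) = (21252 - 1*(-9942)) - √((-125)² + (59/4)²) = (21252 + 9942) - √(15625 + (59*(¼))²) = 31194 - √(15625 + (59/4)²) = 31194 - √(15625 + 3481/16) = 31194 - √(253481/16) = 31194 - √253481/4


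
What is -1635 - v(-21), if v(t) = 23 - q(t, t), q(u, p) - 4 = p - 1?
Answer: -1676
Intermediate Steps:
q(u, p) = 3 + p (q(u, p) = 4 + (p - 1) = 4 + (-1 + p) = 3 + p)
v(t) = 20 - t (v(t) = 23 - (3 + t) = 23 + (-3 - t) = 20 - t)
-1635 - v(-21) = -1635 - (20 - 1*(-21)) = -1635 - (20 + 21) = -1635 - 1*41 = -1635 - 41 = -1676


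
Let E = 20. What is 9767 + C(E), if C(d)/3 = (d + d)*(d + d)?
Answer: 14567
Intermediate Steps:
C(d) = 12*d**2 (C(d) = 3*((d + d)*(d + d)) = 3*((2*d)*(2*d)) = 3*(4*d**2) = 12*d**2)
9767 + C(E) = 9767 + 12*20**2 = 9767 + 12*400 = 9767 + 4800 = 14567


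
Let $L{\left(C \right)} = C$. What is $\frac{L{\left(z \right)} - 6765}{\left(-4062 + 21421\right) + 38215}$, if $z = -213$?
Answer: $- \frac{3489}{27787} \approx -0.12556$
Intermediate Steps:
$\frac{L{\left(z \right)} - 6765}{\left(-4062 + 21421\right) + 38215} = \frac{-213 - 6765}{\left(-4062 + 21421\right) + 38215} = - \frac{6978}{17359 + 38215} = - \frac{6978}{55574} = \left(-6978\right) \frac{1}{55574} = - \frac{3489}{27787}$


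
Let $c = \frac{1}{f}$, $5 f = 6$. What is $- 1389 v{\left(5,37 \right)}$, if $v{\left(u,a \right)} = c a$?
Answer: $- \frac{85655}{2} \approx -42828.0$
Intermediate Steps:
$f = \frac{6}{5}$ ($f = \frac{1}{5} \cdot 6 = \frac{6}{5} \approx 1.2$)
$c = \frac{5}{6}$ ($c = \frac{1}{\frac{6}{5}} = \frac{5}{6} \approx 0.83333$)
$v{\left(u,a \right)} = \frac{5 a}{6}$
$- 1389 v{\left(5,37 \right)} = - 1389 \cdot \frac{5}{6} \cdot 37 = \left(-1389\right) \frac{185}{6} = - \frac{85655}{2}$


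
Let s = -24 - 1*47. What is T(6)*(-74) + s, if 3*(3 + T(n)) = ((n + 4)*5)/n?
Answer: -491/9 ≈ -54.556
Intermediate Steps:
s = -71 (s = -24 - 47 = -71)
T(n) = -3 + (20 + 5*n)/(3*n) (T(n) = -3 + (((n + 4)*5)/n)/3 = -3 + (((4 + n)*5)/n)/3 = -3 + ((20 + 5*n)/n)/3 = -3 + (20 + 5*n)/(3*n))
T(6)*(-74) + s = ((4/3)*(5 - 1*6)/6)*(-74) - 71 = ((4/3)*(1/6)*(5 - 6))*(-74) - 71 = ((4/3)*(1/6)*(-1))*(-74) - 71 = -2/9*(-74) - 71 = 148/9 - 71 = -491/9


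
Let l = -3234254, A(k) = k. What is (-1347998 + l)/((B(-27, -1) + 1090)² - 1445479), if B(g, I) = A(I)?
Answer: 2291126/129779 ≈ 17.654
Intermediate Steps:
B(g, I) = I
(-1347998 + l)/((B(-27, -1) + 1090)² - 1445479) = (-1347998 - 3234254)/((-1 + 1090)² - 1445479) = -4582252/(1089² - 1445479) = -4582252/(1185921 - 1445479) = -4582252/(-259558) = -4582252*(-1/259558) = 2291126/129779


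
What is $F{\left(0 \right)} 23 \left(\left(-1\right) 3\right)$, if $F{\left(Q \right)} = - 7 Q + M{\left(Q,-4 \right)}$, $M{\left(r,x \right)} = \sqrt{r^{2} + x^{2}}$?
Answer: $-276$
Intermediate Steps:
$F{\left(Q \right)} = \sqrt{16 + Q^{2}} - 7 Q$ ($F{\left(Q \right)} = - 7 Q + \sqrt{Q^{2} + \left(-4\right)^{2}} = - 7 Q + \sqrt{Q^{2} + 16} = - 7 Q + \sqrt{16 + Q^{2}} = \sqrt{16 + Q^{2}} - 7 Q$)
$F{\left(0 \right)} 23 \left(\left(-1\right) 3\right) = \left(\sqrt{16 + 0^{2}} - 0\right) 23 \left(\left(-1\right) 3\right) = \left(\sqrt{16 + 0} + 0\right) 23 \left(-3\right) = \left(\sqrt{16} + 0\right) \left(-69\right) = \left(4 + 0\right) \left(-69\right) = 4 \left(-69\right) = -276$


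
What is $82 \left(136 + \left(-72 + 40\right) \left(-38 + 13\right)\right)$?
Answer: $76752$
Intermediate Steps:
$82 \left(136 + \left(-72 + 40\right) \left(-38 + 13\right)\right) = 82 \left(136 - -800\right) = 82 \left(136 + 800\right) = 82 \cdot 936 = 76752$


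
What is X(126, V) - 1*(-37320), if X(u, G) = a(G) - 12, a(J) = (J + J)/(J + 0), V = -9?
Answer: 37310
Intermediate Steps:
a(J) = 2 (a(J) = (2*J)/J = 2)
X(u, G) = -10 (X(u, G) = 2 - 12 = -10)
X(126, V) - 1*(-37320) = -10 - 1*(-37320) = -10 + 37320 = 37310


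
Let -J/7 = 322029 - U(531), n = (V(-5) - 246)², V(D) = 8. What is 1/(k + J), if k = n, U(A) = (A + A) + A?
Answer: -1/2186408 ≈ -4.5737e-7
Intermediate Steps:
U(A) = 3*A (U(A) = 2*A + A = 3*A)
n = 56644 (n = (8 - 246)² = (-238)² = 56644)
k = 56644
J = -2243052 (J = -7*(322029 - 3*531) = -7*(322029 - 1*1593) = -7*(322029 - 1593) = -7*320436 = -2243052)
1/(k + J) = 1/(56644 - 2243052) = 1/(-2186408) = -1/2186408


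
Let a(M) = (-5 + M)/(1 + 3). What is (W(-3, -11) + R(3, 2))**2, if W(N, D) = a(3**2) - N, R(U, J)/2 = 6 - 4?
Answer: 64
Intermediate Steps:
a(M) = -5/4 + M/4 (a(M) = (-5 + M)/4 = (-5 + M)*(1/4) = -5/4 + M/4)
R(U, J) = 4 (R(U, J) = 2*(6 - 4) = 2*2 = 4)
W(N, D) = 1 - N (W(N, D) = (-5/4 + (1/4)*3**2) - N = (-5/4 + (1/4)*9) - N = (-5/4 + 9/4) - N = 1 - N)
(W(-3, -11) + R(3, 2))**2 = ((1 - 1*(-3)) + 4)**2 = ((1 + 3) + 4)**2 = (4 + 4)**2 = 8**2 = 64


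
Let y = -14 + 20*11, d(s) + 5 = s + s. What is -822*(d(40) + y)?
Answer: -230982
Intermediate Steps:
d(s) = -5 + 2*s (d(s) = -5 + (s + s) = -5 + 2*s)
y = 206 (y = -14 + 220 = 206)
-822*(d(40) + y) = -822*((-5 + 2*40) + 206) = -822*((-5 + 80) + 206) = -822*(75 + 206) = -822*281 = -230982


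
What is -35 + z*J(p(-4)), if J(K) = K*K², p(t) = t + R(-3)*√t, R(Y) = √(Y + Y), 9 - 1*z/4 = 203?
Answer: 273117 + 111744*√6 ≈ 5.4683e+5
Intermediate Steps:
z = -776 (z = 36 - 4*203 = 36 - 812 = -776)
R(Y) = √2*√Y (R(Y) = √(2*Y) = √2*√Y)
p(t) = t + I*√6*√t (p(t) = t + (√2*√(-3))*√t = t + (√2*(I*√3))*√t = t + (I*√6)*√t = t + I*√6*√t)
J(K) = K³
-35 + z*J(p(-4)) = -35 - 776*(-4 + I*√6*√(-4))³ = -35 - 776*(-4 + I*√6*(2*I))³ = -35 - 776*(-4 - 2*√6)³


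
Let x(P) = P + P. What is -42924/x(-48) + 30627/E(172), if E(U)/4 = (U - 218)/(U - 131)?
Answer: -293359/46 ≈ -6377.4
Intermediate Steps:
E(U) = 4*(-218 + U)/(-131 + U) (E(U) = 4*((U - 218)/(U - 131)) = 4*((-218 + U)/(-131 + U)) = 4*(-218 + U)/(-131 + U))
x(P) = 2*P
-42924/x(-48) + 30627/E(172) = -42924/(2*(-48)) + 30627/((4*(-218 + 172)/(-131 + 172))) = -42924/(-96) + 30627/((4*(-46)/41)) = -42924*(-1/96) + 30627/((4*(1/41)*(-46))) = 3577/8 + 30627/(-184/41) = 3577/8 + 30627*(-41/184) = 3577/8 - 1255707/184 = -293359/46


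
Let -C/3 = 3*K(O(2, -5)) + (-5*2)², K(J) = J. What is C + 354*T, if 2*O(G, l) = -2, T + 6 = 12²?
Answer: 48561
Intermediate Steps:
T = 138 (T = -6 + 12² = -6 + 144 = 138)
O(G, l) = -1 (O(G, l) = (½)*(-2) = -1)
C = -291 (C = -3*(3*(-1) + (-5*2)²) = -3*(-3 + (-10)²) = -3*(-3 + 100) = -3*97 = -291)
C + 354*T = -291 + 354*138 = -291 + 48852 = 48561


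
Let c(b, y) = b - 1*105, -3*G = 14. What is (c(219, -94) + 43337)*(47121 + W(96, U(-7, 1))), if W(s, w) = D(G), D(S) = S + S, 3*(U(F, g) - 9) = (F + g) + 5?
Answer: 6141147085/3 ≈ 2.0470e+9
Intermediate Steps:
G = -14/3 (G = -⅓*14 = -14/3 ≈ -4.6667)
U(F, g) = 32/3 + F/3 + g/3 (U(F, g) = 9 + ((F + g) + 5)/3 = 9 + (5 + F + g)/3 = 9 + (5/3 + F/3 + g/3) = 32/3 + F/3 + g/3)
c(b, y) = -105 + b (c(b, y) = b - 105 = -105 + b)
D(S) = 2*S
W(s, w) = -28/3 (W(s, w) = 2*(-14/3) = -28/3)
(c(219, -94) + 43337)*(47121 + W(96, U(-7, 1))) = ((-105 + 219) + 43337)*(47121 - 28/3) = (114 + 43337)*(141335/3) = 43451*(141335/3) = 6141147085/3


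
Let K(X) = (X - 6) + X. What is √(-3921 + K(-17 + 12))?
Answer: I*√3937 ≈ 62.746*I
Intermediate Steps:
K(X) = -6 + 2*X (K(X) = (-6 + X) + X = -6 + 2*X)
√(-3921 + K(-17 + 12)) = √(-3921 + (-6 + 2*(-17 + 12))) = √(-3921 + (-6 + 2*(-5))) = √(-3921 + (-6 - 10)) = √(-3921 - 16) = √(-3937) = I*√3937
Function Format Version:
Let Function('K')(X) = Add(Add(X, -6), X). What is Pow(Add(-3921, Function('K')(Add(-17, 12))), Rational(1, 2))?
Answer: Mul(I, Pow(3937, Rational(1, 2))) ≈ Mul(62.746, I)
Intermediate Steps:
Function('K')(X) = Add(-6, Mul(2, X)) (Function('K')(X) = Add(Add(-6, X), X) = Add(-6, Mul(2, X)))
Pow(Add(-3921, Function('K')(Add(-17, 12))), Rational(1, 2)) = Pow(Add(-3921, Add(-6, Mul(2, Add(-17, 12)))), Rational(1, 2)) = Pow(Add(-3921, Add(-6, Mul(2, -5))), Rational(1, 2)) = Pow(Add(-3921, Add(-6, -10)), Rational(1, 2)) = Pow(Add(-3921, -16), Rational(1, 2)) = Pow(-3937, Rational(1, 2)) = Mul(I, Pow(3937, Rational(1, 2)))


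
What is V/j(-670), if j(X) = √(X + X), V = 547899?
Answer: -547899*I*√335/670 ≈ -14967.0*I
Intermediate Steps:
j(X) = √2*√X (j(X) = √(2*X) = √2*√X)
V/j(-670) = 547899/((√2*√(-670))) = 547899/((√2*(I*√670))) = 547899/((2*I*√335)) = 547899*(-I*√335/670) = -547899*I*√335/670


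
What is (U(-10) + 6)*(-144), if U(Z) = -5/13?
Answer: -10512/13 ≈ -808.62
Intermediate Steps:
U(Z) = -5/13 (U(Z) = -5*1/13 = -5/13)
(U(-10) + 6)*(-144) = (-5/13 + 6)*(-144) = (73/13)*(-144) = -10512/13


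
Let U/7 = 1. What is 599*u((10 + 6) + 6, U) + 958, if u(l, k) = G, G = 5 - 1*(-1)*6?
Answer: 7547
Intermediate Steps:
U = 7 (U = 7*1 = 7)
G = 11 (G = 5 + 1*6 = 5 + 6 = 11)
u(l, k) = 11
599*u((10 + 6) + 6, U) + 958 = 599*11 + 958 = 6589 + 958 = 7547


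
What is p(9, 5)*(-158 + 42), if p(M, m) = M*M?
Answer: -9396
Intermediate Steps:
p(M, m) = M**2
p(9, 5)*(-158 + 42) = 9**2*(-158 + 42) = 81*(-116) = -9396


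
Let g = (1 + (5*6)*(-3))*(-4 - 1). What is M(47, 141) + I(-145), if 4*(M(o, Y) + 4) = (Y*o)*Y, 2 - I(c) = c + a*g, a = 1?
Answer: 933199/4 ≈ 2.3330e+5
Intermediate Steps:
g = 445 (g = (1 + 30*(-3))*(-5) = (1 - 90)*(-5) = -89*(-5) = 445)
I(c) = -443 - c (I(c) = 2 - (c + 1*445) = 2 - (c + 445) = 2 - (445 + c) = 2 + (-445 - c) = -443 - c)
M(o, Y) = -4 + o*Y²/4 (M(o, Y) = -4 + ((Y*o)*Y)/4 = -4 + (o*Y²)/4 = -4 + o*Y²/4)
M(47, 141) + I(-145) = (-4 + (¼)*47*141²) + (-443 - 1*(-145)) = (-4 + (¼)*47*19881) + (-443 + 145) = (-4 + 934407/4) - 298 = 934391/4 - 298 = 933199/4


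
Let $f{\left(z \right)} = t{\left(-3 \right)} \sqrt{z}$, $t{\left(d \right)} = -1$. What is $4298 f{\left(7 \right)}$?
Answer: $- 4298 \sqrt{7} \approx -11371.0$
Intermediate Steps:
$f{\left(z \right)} = - \sqrt{z}$
$4298 f{\left(7 \right)} = 4298 \left(- \sqrt{7}\right) = - 4298 \sqrt{7}$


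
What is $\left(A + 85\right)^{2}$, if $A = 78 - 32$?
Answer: $17161$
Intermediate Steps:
$A = 46$ ($A = 78 - 32 = 46$)
$\left(A + 85\right)^{2} = \left(46 + 85\right)^{2} = 131^{2} = 17161$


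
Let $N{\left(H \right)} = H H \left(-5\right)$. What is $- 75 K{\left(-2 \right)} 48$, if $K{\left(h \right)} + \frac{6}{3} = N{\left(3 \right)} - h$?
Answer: $162000$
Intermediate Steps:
$N{\left(H \right)} = - 5 H^{2}$ ($N{\left(H \right)} = H^{2} \left(-5\right) = - 5 H^{2}$)
$K{\left(h \right)} = -47 - h$ ($K{\left(h \right)} = -2 - \left(45 + h\right) = -47 - h$)
$- 75 K{\left(-2 \right)} 48 = - 75 \left(-47 - -2\right) 48 = - 75 \left(-47 + 2\right) 48 = \left(-75\right) \left(-45\right) 48 = 3375 \cdot 48 = 162000$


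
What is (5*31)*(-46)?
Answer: -7130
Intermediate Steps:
(5*31)*(-46) = 155*(-46) = -7130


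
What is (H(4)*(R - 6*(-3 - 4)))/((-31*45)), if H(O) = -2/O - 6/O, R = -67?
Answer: -10/279 ≈ -0.035842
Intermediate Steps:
H(O) = -8/O
(H(4)*(R - 6*(-3 - 4)))/((-31*45)) = ((-8/4)*(-67 - 6*(-3 - 4)))/((-31*45)) = ((-8*1/4)*(-67 - 6*(-7)))/(-1395) = -2*(-67 + 42)*(-1/1395) = -2*(-25)*(-1/1395) = 50*(-1/1395) = -10/279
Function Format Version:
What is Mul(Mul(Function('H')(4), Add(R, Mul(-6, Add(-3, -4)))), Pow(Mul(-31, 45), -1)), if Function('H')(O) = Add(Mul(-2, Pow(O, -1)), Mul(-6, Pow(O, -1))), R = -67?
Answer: Rational(-10, 279) ≈ -0.035842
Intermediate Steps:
Function('H')(O) = Mul(-8, Pow(O, -1))
Mul(Mul(Function('H')(4), Add(R, Mul(-6, Add(-3, -4)))), Pow(Mul(-31, 45), -1)) = Mul(Mul(Mul(-8, Pow(4, -1)), Add(-67, Mul(-6, Add(-3, -4)))), Pow(Mul(-31, 45), -1)) = Mul(Mul(Mul(-8, Rational(1, 4)), Add(-67, Mul(-6, -7))), Pow(-1395, -1)) = Mul(Mul(-2, Add(-67, 42)), Rational(-1, 1395)) = Mul(Mul(-2, -25), Rational(-1, 1395)) = Mul(50, Rational(-1, 1395)) = Rational(-10, 279)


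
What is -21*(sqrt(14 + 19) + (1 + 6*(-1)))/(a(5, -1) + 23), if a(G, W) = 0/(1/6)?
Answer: 105/23 - 21*sqrt(33)/23 ≈ -0.67982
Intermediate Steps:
a(G, W) = 0 (a(G, W) = 0/(1/6) = 0*6 = 0)
-21*(sqrt(14 + 19) + (1 + 6*(-1)))/(a(5, -1) + 23) = -21*(sqrt(14 + 19) + (1 + 6*(-1)))/(0 + 23) = -21*(sqrt(33) + (1 - 6))/23 = -21*(sqrt(33) - 5)/23 = -21*(-5 + sqrt(33))/23 = -21*(-5/23 + sqrt(33)/23) = 105/23 - 21*sqrt(33)/23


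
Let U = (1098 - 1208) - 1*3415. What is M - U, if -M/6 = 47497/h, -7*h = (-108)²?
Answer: 7185079/1944 ≈ 3696.0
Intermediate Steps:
h = -11664/7 (h = -⅐*(-108)² = -⅐*11664 = -11664/7 ≈ -1666.3)
M = 332479/1944 (M = -284982/(-11664/7) = -284982*(-7)/11664 = -6*(-332479/11664) = 332479/1944 ≈ 171.03)
U = -3525 (U = -110 - 3415 = -3525)
M - U = 332479/1944 - 1*(-3525) = 332479/1944 + 3525 = 7185079/1944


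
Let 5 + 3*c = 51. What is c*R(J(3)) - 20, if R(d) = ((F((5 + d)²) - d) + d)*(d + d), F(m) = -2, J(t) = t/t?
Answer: -244/3 ≈ -81.333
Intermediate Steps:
J(t) = 1
c = 46/3 (c = -5/3 + (⅓)*51 = -5/3 + 17 = 46/3 ≈ 15.333)
R(d) = -4*d (R(d) = ((-2 - d) + d)*(d + d) = -4*d)
c*R(J(3)) - 20 = 46*(-4*1)/3 - 20 = (46/3)*(-4) - 20 = -184/3 - 20 = -244/3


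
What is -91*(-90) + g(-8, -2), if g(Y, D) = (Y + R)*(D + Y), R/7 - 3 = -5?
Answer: 8410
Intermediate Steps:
R = -14 (R = 21 + 7*(-5) = 21 - 35 = -14)
g(Y, D) = (-14 + Y)*(D + Y) (g(Y, D) = (Y - 14)*(D + Y) = (-14 + Y)*(D + Y))
-91*(-90) + g(-8, -2) = -91*(-90) + ((-8)**2 - 14*(-2) - 14*(-8) - 2*(-8)) = 8190 + (64 + 28 + 112 + 16) = 8190 + 220 = 8410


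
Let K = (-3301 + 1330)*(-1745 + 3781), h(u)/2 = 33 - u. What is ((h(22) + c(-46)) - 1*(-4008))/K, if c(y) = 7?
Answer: -4037/4012956 ≈ -0.0010060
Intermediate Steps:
h(u) = 66 - 2*u (h(u) = 2*(33 - u) = 66 - 2*u)
K = -4012956 (K = -1971*2036 = -4012956)
((h(22) + c(-46)) - 1*(-4008))/K = (((66 - 2*22) + 7) - 1*(-4008))/(-4012956) = (((66 - 44) + 7) + 4008)*(-1/4012956) = ((22 + 7) + 4008)*(-1/4012956) = (29 + 4008)*(-1/4012956) = 4037*(-1/4012956) = -4037/4012956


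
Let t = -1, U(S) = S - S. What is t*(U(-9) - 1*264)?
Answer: 264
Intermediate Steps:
U(S) = 0
t*(U(-9) - 1*264) = -(0 - 1*264) = -(0 - 264) = -1*(-264) = 264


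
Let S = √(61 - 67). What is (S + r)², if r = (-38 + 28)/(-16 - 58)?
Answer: -8189/1369 + 10*I*√6/37 ≈ -5.9817 + 0.66202*I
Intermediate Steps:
r = 5/37 (r = -10/(-74) = -10*(-1/74) = 5/37 ≈ 0.13514)
S = I*√6 (S = √(-6) = I*√6 ≈ 2.4495*I)
(S + r)² = (I*√6 + 5/37)² = (5/37 + I*√6)²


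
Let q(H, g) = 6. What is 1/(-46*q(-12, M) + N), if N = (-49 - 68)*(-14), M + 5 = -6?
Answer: 1/1362 ≈ 0.00073421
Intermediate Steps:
M = -11 (M = -5 - 6 = -11)
N = 1638 (N = -117*(-14) = 1638)
1/(-46*q(-12, M) + N) = 1/(-46*6 + 1638) = 1/(-276 + 1638) = 1/1362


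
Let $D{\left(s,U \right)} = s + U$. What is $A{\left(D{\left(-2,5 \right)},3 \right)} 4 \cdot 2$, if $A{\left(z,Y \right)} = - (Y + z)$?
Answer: $-48$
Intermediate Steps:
$D{\left(s,U \right)} = U + s$
$A{\left(z,Y \right)} = - Y - z$
$A{\left(D{\left(-2,5 \right)},3 \right)} 4 \cdot 2 = \left(\left(-1\right) 3 - \left(5 - 2\right)\right) 4 \cdot 2 = \left(-3 - 3\right) 4 \cdot 2 = \left(-6\right) 4 \cdot 2 = \left(-24\right) 2 = -48$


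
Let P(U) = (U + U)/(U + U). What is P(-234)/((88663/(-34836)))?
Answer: -34836/88663 ≈ -0.39290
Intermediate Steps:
P(U) = 1 (P(U) = (2*U)/((2*U)) = (2*U)*(1/(2*U)) = 1)
P(-234)/((88663/(-34836))) = 1/(88663/(-34836)) = 1/(88663*(-1/34836)) = 1/(-88663/34836) = 1*(-34836/88663) = -34836/88663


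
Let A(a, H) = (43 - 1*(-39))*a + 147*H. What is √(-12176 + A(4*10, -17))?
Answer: I*√11395 ≈ 106.75*I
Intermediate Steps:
A(a, H) = 82*a + 147*H (A(a, H) = (43 + 39)*a + 147*H = 82*a + 147*H)
√(-12176 + A(4*10, -17)) = √(-12176 + (82*(4*10) + 147*(-17))) = √(-12176 + (82*40 - 2499)) = √(-12176 + (3280 - 2499)) = √(-12176 + 781) = √(-11395) = I*√11395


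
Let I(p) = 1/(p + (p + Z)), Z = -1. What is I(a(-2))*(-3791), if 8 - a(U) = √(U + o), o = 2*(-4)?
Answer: -11373/53 - 7582*I*√10/265 ≈ -214.58 - 90.477*I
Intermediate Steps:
o = -8
a(U) = 8 - √(-8 + U) (a(U) = 8 - √(U - 8) = 8 - √(-8 + U))
I(p) = 1/(-1 + 2*p) (I(p) = 1/(p + (p - 1)) = 1/(p + (-1 + p)) = 1/(-1 + 2*p))
I(a(-2))*(-3791) = -3791/(-1 + 2*(8 - √(-8 - 2))) = -3791/(-1 + 2*(8 - √(-10))) = -3791/(-1 + 2*(8 - I*√10)) = -3791/(-1 + (16 - 2*I*√10)) = -3791/(15 - 2*I*√10)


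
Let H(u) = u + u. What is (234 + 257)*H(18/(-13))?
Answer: -17676/13 ≈ -1359.7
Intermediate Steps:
H(u) = 2*u
(234 + 257)*H(18/(-13)) = (234 + 257)*(2*(18/(-13))) = 491*(2*(18*(-1/13))) = 491*(2*(-18/13)) = 491*(-36/13) = -17676/13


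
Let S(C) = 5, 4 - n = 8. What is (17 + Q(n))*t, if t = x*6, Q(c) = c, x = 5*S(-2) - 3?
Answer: 1716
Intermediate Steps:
n = -4 (n = 4 - 1*8 = 4 - 8 = -4)
x = 22 (x = 5*5 - 3 = 25 - 3 = 22)
t = 132 (t = 22*6 = 132)
(17 + Q(n))*t = (17 - 4)*132 = 13*132 = 1716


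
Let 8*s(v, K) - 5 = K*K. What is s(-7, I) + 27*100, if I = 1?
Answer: 10803/4 ≈ 2700.8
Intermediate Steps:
s(v, K) = 5/8 + K²/8 (s(v, K) = 5/8 + (K*K)/8 = 5/8 + K²/8)
s(-7, I) + 27*100 = (5/8 + (⅛)*1²) + 27*100 = (5/8 + (⅛)*1) + 2700 = (5/8 + ⅛) + 2700 = ¾ + 2700 = 10803/4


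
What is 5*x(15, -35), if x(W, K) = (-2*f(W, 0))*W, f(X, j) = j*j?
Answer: 0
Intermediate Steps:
f(X, j) = j²
x(W, K) = 0 (x(W, K) = (-2*0²)*W = (-2*0)*W = 0*W = 0)
5*x(15, -35) = 5*0 = 0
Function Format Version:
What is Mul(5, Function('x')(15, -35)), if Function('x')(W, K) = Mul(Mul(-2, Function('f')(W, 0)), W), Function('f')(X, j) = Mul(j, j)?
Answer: 0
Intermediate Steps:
Function('f')(X, j) = Pow(j, 2)
Function('x')(W, K) = 0 (Function('x')(W, K) = Mul(Mul(-2, Pow(0, 2)), W) = Mul(Mul(-2, 0), W) = Mul(0, W) = 0)
Mul(5, Function('x')(15, -35)) = Mul(5, 0) = 0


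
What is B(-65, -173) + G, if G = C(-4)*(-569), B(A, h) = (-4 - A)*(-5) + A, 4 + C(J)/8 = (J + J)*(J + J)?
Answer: -273490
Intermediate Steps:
C(J) = -32 + 32*J**2 (C(J) = -32 + 8*((J + J)*(J + J)) = -32 + 8*((2*J)*(2*J)) = -32 + 8*(4*J**2) = -32 + 32*J**2)
B(A, h) = 20 + 6*A (B(A, h) = (20 + 5*A) + A = 20 + 6*A)
G = -273120 (G = (-32 + 32*(-4)**2)*(-569) = (-32 + 32*16)*(-569) = (-32 + 512)*(-569) = 480*(-569) = -273120)
B(-65, -173) + G = (20 + 6*(-65)) - 273120 = (20 - 390) - 273120 = -370 - 273120 = -273490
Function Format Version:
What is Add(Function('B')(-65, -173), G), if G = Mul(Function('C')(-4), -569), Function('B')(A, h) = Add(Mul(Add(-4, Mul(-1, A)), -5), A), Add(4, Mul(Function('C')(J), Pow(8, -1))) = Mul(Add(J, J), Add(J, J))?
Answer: -273490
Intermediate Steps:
Function('C')(J) = Add(-32, Mul(32, Pow(J, 2))) (Function('C')(J) = Add(-32, Mul(8, Mul(Add(J, J), Add(J, J)))) = Add(-32, Mul(8, Mul(Mul(2, J), Mul(2, J)))) = Add(-32, Mul(8, Mul(4, Pow(J, 2)))) = Add(-32, Mul(32, Pow(J, 2))))
Function('B')(A, h) = Add(20, Mul(6, A)) (Function('B')(A, h) = Add(Add(20, Mul(5, A)), A) = Add(20, Mul(6, A)))
G = -273120 (G = Mul(Add(-32, Mul(32, Pow(-4, 2))), -569) = Mul(Add(-32, Mul(32, 16)), -569) = Mul(Add(-32, 512), -569) = Mul(480, -569) = -273120)
Add(Function('B')(-65, -173), G) = Add(Add(20, Mul(6, -65)), -273120) = Add(Add(20, -390), -273120) = Add(-370, -273120) = -273490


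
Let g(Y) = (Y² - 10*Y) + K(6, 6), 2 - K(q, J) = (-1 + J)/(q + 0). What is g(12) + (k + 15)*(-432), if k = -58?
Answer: 111607/6 ≈ 18601.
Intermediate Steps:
K(q, J) = 2 - (-1 + J)/q (K(q, J) = 2 - (-1 + J)/(q + 0) = 2 - (-1 + J)/q)
g(Y) = 7/6 + Y² - 10*Y (g(Y) = (Y² - 10*Y) + (1 - 1*6 + 2*6)/6 = (Y² - 10*Y) + (1 - 6 + 12)/6 = (Y² - 10*Y) + (⅙)*7 = (Y² - 10*Y) + 7/6 = 7/6 + Y² - 10*Y)
g(12) + (k + 15)*(-432) = (7/6 + 12² - 10*12) + (-58 + 15)*(-432) = (7/6 + 144 - 120) - 43*(-432) = 151/6 + 18576 = 111607/6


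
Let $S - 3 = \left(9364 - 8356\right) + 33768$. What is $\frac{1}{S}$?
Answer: $\frac{1}{34779} \approx 2.8753 \cdot 10^{-5}$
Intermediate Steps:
$S = 34779$ ($S = 3 + \left(\left(9364 - 8356\right) + 33768\right) = 3 + \left(1008 + 33768\right) = 3 + 34776 = 34779$)
$\frac{1}{S} = \frac{1}{34779}$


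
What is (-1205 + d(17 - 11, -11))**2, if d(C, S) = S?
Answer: 1478656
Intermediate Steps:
(-1205 + d(17 - 11, -11))**2 = (-1205 - 11)**2 = (-1216)**2 = 1478656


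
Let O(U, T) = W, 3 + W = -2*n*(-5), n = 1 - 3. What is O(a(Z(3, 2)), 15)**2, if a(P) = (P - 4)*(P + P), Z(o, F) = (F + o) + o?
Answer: 529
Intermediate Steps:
n = -2
Z(o, F) = F + 2*o
a(P) = 2*P*(-4 + P) (a(P) = (-4 + P)*(2*P) = 2*P*(-4 + P))
W = -23 (W = -3 - 2*(-2)*(-5) = -3 + 4*(-5) = -3 - 20 = -23)
O(U, T) = -23
O(a(Z(3, 2)), 15)**2 = (-23)**2 = 529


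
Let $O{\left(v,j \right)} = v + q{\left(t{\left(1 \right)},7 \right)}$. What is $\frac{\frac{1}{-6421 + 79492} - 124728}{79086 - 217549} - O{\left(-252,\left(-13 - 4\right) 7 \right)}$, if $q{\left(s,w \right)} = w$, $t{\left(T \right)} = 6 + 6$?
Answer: $\frac{191379486044}{778279221} \approx 245.9$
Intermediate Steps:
$t{\left(T \right)} = 12$
$O{\left(v,j \right)} = 7 + v$ ($O{\left(v,j \right)} = v + 7 = 7 + v$)
$\frac{\frac{1}{-6421 + 79492} - 124728}{79086 - 217549} - O{\left(-252,\left(-13 - 4\right) 7 \right)} = \frac{\frac{1}{-6421 + 79492} - 124728}{79086 - 217549} - \left(7 - 252\right) = \frac{\frac{1}{73071} - 124728}{-138463} - -245 = \left(\frac{1}{73071} - 124728\right) \left(- \frac{1}{138463}\right) + 245 = \left(- \frac{9113999687}{73071}\right) \left(- \frac{1}{138463}\right) + 245 = \frac{701076899}{778279221} + 245 = \frac{191379486044}{778279221}$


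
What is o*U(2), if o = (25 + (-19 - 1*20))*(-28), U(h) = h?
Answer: 784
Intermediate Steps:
o = 392 (o = (25 + (-19 - 20))*(-28) = (25 - 39)*(-28) = -14*(-28) = 392)
o*U(2) = 392*2 = 784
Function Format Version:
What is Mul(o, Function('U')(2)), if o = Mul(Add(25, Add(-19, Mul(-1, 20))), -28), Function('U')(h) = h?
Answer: 784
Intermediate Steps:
o = 392 (o = Mul(Add(25, Add(-19, -20)), -28) = Mul(Add(25, -39), -28) = Mul(-14, -28) = 392)
Mul(o, Function('U')(2)) = Mul(392, 2) = 784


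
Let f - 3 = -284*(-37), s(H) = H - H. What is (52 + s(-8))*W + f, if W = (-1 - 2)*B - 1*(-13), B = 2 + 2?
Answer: 10563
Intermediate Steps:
B = 4
W = 1 (W = (-1 - 2)*4 - 1*(-13) = -3*4 + 13 = -12 + 13 = 1)
s(H) = 0
f = 10511 (f = 3 - 284*(-37) = 3 + 10508 = 10511)
(52 + s(-8))*W + f = (52 + 0)*1 + 10511 = 52*1 + 10511 = 52 + 10511 = 10563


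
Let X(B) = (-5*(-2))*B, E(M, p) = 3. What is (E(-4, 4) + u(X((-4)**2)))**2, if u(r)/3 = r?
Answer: 233289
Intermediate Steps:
X(B) = 10*B
u(r) = 3*r
(E(-4, 4) + u(X((-4)**2)))**2 = (3 + 3*(10*(-4)**2))**2 = (3 + 3*(10*16))**2 = (3 + 3*160)**2 = (3 + 480)**2 = 483**2 = 233289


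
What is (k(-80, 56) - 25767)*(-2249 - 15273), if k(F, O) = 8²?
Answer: 450367966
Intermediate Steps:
k(F, O) = 64
(k(-80, 56) - 25767)*(-2249 - 15273) = (64 - 25767)*(-2249 - 15273) = -25703*(-17522) = 450367966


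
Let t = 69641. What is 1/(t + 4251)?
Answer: 1/73892 ≈ 1.3533e-5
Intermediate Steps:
1/(t + 4251) = 1/(69641 + 4251) = 1/73892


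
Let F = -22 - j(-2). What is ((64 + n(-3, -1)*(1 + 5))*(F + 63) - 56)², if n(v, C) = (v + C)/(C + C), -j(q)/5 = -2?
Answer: 5290000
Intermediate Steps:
j(q) = 10 (j(q) = -5*(-2) = 10)
n(v, C) = (C + v)/(2*C) (n(v, C) = (C + v)/((2*C)) = (C + v)*(1/(2*C)) = (C + v)/(2*C))
F = -32 (F = -22 - 1*10 = -22 - 10 = -32)
((64 + n(-3, -1)*(1 + 5))*(F + 63) - 56)² = ((64 + ((½)*(-1 - 3)/(-1))*(1 + 5))*(-32 + 63) - 56)² = ((64 + ((½)*(-1)*(-4))*6)*31 - 56)² = ((64 + 2*6)*31 - 56)² = ((64 + 12)*31 - 56)² = (76*31 - 56)² = (2356 - 56)² = 2300² = 5290000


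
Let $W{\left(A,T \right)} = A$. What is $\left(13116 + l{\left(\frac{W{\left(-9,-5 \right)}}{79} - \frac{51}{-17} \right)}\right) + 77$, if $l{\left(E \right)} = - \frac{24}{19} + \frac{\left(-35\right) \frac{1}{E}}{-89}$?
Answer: $\frac{267689489}{20292} \approx 13192.0$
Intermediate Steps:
$l{\left(E \right)} = - \frac{24}{19} + \frac{35}{89 E}$ ($l{\left(E \right)} = \left(-24\right) \frac{1}{19} + - \frac{35}{E} \left(- \frac{1}{89}\right) = - \frac{24}{19} + \frac{35}{89 E}$)
$\left(13116 + l{\left(\frac{W{\left(-9,-5 \right)}}{79} - \frac{51}{-17} \right)}\right) + 77 = \left(13116 + \frac{665 - 2136 \left(- \frac{9}{79} - \frac{51}{-17}\right)}{1691 \left(- \frac{9}{79} - \frac{51}{-17}\right)}\right) + 77 = \left(13116 + \frac{665 - 2136 \left(\left(-9\right) \frac{1}{79} - -3\right)}{1691 \left(\left(-9\right) \frac{1}{79} - -3\right)}\right) + 77 = \left(13116 + \frac{665 - 2136 \left(- \frac{9}{79} + 3\right)}{1691 \left(- \frac{9}{79} + 3\right)}\right) + 77 = \left(13116 + \frac{665 - \frac{487008}{79}}{1691 \cdot \frac{228}{79}}\right) + 77 = \left(13116 + \frac{1}{1691} \cdot \frac{79}{228} \left(665 - \frac{487008}{79}\right)\right) + 77 = \left(13116 + \frac{1}{1691} \cdot \frac{79}{228} \left(- \frac{434473}{79}\right)\right) + 77 = \left(13116 - \frac{22867}{20292}\right) + 77 = \frac{266127005}{20292} + 77 = \frac{267689489}{20292}$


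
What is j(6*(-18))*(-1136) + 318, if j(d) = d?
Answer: 123006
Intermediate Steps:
j(6*(-18))*(-1136) + 318 = (6*(-18))*(-1136) + 318 = -108*(-1136) + 318 = 122688 + 318 = 123006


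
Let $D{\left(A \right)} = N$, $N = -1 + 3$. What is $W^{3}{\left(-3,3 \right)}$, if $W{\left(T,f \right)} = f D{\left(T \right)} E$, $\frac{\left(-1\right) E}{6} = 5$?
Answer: $-5832000$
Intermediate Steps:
$E = -30$ ($E = \left(-6\right) 5 = -30$)
$N = 2$
$D{\left(A \right)} = 2$
$W{\left(T,f \right)} = - 60 f$ ($W{\left(T,f \right)} = f 2 \left(-30\right) = 2 f \left(-30\right) = - 60 f$)
$W^{3}{\left(-3,3 \right)} = \left(\left(-60\right) 3\right)^{3} = \left(-180\right)^{3} = -5832000$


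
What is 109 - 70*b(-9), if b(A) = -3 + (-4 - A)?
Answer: -31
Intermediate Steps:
b(A) = -7 - A
109 - 70*b(-9) = 109 - 70*(-7 - 1*(-9)) = 109 - 70*(-7 + 9) = 109 - 70*2 = 109 - 140 = -31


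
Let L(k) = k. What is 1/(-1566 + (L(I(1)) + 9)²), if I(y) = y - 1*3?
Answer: -1/1517 ≈ -0.00065920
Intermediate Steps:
I(y) = -3 + y (I(y) = y - 3 = -3 + y)
1/(-1566 + (L(I(1)) + 9)²) = 1/(-1566 + ((-3 + 1) + 9)²) = 1/(-1566 + (-2 + 9)²) = 1/(-1566 + 7²) = 1/(-1566 + 49) = 1/(-1517) = -1/1517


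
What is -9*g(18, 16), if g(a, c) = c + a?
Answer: -306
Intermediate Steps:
g(a, c) = a + c
-9*g(18, 16) = -9*(18 + 16) = -9*34 = -306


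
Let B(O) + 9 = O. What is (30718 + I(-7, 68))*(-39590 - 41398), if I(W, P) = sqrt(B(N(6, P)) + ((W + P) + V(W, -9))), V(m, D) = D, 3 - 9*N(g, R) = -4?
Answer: -2487789384 - 26996*sqrt(394) ≈ -2.4883e+9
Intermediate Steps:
N(g, R) = 7/9 (N(g, R) = 1/3 - 1/9*(-4) = 1/3 + 4/9 = 7/9)
B(O) = -9 + O
I(W, P) = sqrt(-155/9 + P + W) (I(W, P) = sqrt((-9 + 7/9) + ((W + P) - 9)) = sqrt(-74/9 + ((P + W) - 9)) = sqrt(-74/9 + (-9 + P + W)) = sqrt(-155/9 + P + W))
(30718 + I(-7, 68))*(-39590 - 41398) = (30718 + sqrt(-155 + 9*68 + 9*(-7))/3)*(-39590 - 41398) = (30718 + sqrt(-155 + 612 - 63)/3)*(-80988) = (30718 + sqrt(394)/3)*(-80988) = -2487789384 - 26996*sqrt(394)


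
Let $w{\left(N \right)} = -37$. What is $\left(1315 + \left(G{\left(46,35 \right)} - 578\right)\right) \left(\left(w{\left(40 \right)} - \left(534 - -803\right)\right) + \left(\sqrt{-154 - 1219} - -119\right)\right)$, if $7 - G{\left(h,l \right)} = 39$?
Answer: $-884775 + 705 i \sqrt{1373} \approx -8.8478 \cdot 10^{5} + 26123.0 i$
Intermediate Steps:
$G{\left(h,l \right)} = -32$ ($G{\left(h,l \right)} = 7 - 39 = -32$)
$\left(1315 + \left(G{\left(46,35 \right)} - 578\right)\right) \left(\left(w{\left(40 \right)} - \left(534 - -803\right)\right) + \left(\sqrt{-154 - 1219} - -119\right)\right) = \left(1315 - 610\right) \left(\left(-37 - \left(534 - -803\right)\right) + \left(\sqrt{-154 - 1219} - -119\right)\right) = \left(1315 - 610\right) \left(\left(-37 - \left(534 + 803\right)\right) + \left(\sqrt{-1373} + 119\right)\right) = \left(1315 - 610\right) \left(\left(-37 - 1337\right) + \left(i \sqrt{1373} + 119\right)\right) = 705 \left(\left(-37 - 1337\right) + \left(119 + i \sqrt{1373}\right)\right) = 705 \left(-1374 + \left(119 + i \sqrt{1373}\right)\right) = 705 \left(-1255 + i \sqrt{1373}\right) = -884775 + 705 i \sqrt{1373}$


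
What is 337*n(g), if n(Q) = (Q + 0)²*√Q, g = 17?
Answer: 97393*√17 ≈ 4.0156e+5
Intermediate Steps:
n(Q) = Q^(5/2) (n(Q) = Q²*√Q = Q^(5/2))
337*n(g) = 337*17^(5/2) = 337*(289*√17) = 97393*√17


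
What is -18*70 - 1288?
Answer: -2548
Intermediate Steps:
-18*70 - 1288 = -1260 - 1288 = -2548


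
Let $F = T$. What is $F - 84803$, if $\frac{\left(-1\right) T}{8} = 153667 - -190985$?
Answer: $-2842019$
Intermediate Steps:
$T = -2757216$ ($T = - 8 \left(153667 - -190985\right) = - 8 \left(153667 + 190985\right) = \left(-8\right) 344652 = -2757216$)
$F = -2757216$
$F - 84803 = -2757216 - 84803 = -2842019$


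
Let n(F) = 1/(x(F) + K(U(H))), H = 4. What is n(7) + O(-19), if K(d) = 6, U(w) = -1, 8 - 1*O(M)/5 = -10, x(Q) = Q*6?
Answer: 4321/48 ≈ 90.021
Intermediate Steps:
x(Q) = 6*Q
O(M) = 90 (O(M) = 40 - 5*(-10) = 40 + 50 = 90)
n(F) = 1/(6 + 6*F) (n(F) = 1/(6*F + 6) = 1/(6 + 6*F))
n(7) + O(-19) = 1/(6*(1 + 7)) + 90 = (⅙)/8 + 90 = (⅙)*(⅛) + 90 = 1/48 + 90 = 4321/48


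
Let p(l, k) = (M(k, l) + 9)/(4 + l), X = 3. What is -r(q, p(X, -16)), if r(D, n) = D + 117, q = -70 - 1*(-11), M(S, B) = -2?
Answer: -58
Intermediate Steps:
q = -59 (q = -70 + 11 = -59)
p(l, k) = 7/(4 + l) (p(l, k) = (-2 + 9)/(4 + l) = 7/(4 + l))
r(D, n) = 117 + D
-r(q, p(X, -16)) = -(117 - 59) = -1*58 = -58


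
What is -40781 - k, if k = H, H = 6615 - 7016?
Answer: -40380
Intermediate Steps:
H = -401
k = -401
-40781 - k = -40781 - 1*(-401) = -40781 + 401 = -40380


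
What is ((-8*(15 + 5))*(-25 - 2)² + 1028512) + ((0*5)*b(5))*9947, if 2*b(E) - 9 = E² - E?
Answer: 911872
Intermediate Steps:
b(E) = 9/2 + E²/2 - E/2 (b(E) = 9/2 + (E² - E)/2 = 9/2 + (E²/2 - E/2) = 9/2 + E²/2 - E/2)
((-8*(15 + 5))*(-25 - 2)² + 1028512) + ((0*5)*b(5))*9947 = ((-8*(15 + 5))*(-25 - 2)² + 1028512) + ((0*5)*(9/2 + (½)*5² - ½*5))*9947 = (-8*20*(-27)² + 1028512) + (0*(9/2 + (½)*25 - 5/2))*9947 = (-160*729 + 1028512) + (0*(9/2 + 25/2 - 5/2))*9947 = (-116640 + 1028512) + (0*(29/2))*9947 = 911872 + 0*9947 = 911872 + 0 = 911872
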